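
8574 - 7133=1441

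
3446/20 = 172 + 3/10 = 172.30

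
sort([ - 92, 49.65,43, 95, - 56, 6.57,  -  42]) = [ - 92, - 56, - 42, 6.57, 43, 49.65 , 95 ]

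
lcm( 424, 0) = 0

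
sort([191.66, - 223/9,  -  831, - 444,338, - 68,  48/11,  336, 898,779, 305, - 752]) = [ - 831, - 752, - 444,  -  68,  -  223/9, 48/11,191.66,305, 336, 338, 779,898]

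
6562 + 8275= 14837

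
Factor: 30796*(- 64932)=-1999645872=- 2^4*3^1*7^1*773^1*7699^1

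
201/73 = 2 + 55/73 = 2.75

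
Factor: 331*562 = 186022 = 2^1*281^1*331^1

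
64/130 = 32/65 = 0.49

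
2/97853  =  2/97853  =  0.00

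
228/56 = 4 + 1/14 = 4.07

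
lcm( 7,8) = 56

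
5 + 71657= 71662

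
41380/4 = 10345=10345.00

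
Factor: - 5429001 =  - 3^1*17^1*106451^1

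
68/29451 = 68/29451= 0.00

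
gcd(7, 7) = 7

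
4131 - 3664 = 467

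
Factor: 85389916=2^2* 43^1*496453^1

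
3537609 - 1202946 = 2334663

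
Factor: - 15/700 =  - 3/140 = - 2^(-2)*3^1*5^( - 1)*7^(- 1) 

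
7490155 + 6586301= 14076456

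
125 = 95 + 30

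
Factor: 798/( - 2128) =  - 3/8 = -2^( - 3 )*3^1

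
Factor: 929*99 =91971 = 3^2*11^1 * 929^1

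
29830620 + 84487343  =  114317963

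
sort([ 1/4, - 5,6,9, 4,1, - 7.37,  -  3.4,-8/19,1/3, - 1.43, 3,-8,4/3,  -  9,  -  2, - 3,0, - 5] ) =[-9, - 8,-7.37, -5,-5,-3.4, - 3,-2, - 1.43,-8/19, 0,1/4,  1/3,1,4/3,3, 4,6, 9]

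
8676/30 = 1446/5 =289.20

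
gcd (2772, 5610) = 66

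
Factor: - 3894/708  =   - 2^(-1 ) * 11^1=-11/2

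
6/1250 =3/625  =  0.00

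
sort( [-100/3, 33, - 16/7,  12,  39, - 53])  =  [ - 53, - 100/3, - 16/7,12,33,39]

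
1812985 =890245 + 922740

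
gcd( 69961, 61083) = 1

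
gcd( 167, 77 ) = 1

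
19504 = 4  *4876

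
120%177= 120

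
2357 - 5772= - 3415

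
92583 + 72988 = 165571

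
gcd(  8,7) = 1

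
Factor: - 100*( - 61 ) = 2^2*5^2*61^1= 6100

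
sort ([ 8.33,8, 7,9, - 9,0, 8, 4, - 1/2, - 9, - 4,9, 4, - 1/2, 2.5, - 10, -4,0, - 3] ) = [ - 10 ,  -  9 , - 9,- 4 , - 4, - 3, - 1/2, - 1/2,0, 0, 2.5, 4,4  ,  7, 8,8, 8.33, 9, 9] 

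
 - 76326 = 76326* (-1 )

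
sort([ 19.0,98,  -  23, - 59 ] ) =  [ - 59, - 23 , 19.0 , 98 ] 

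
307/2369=307/2369 = 0.13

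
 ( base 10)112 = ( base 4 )1300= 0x70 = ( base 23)4K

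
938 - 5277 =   -  4339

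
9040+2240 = 11280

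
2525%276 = 41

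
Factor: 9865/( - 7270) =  - 1973/1454 = -2^( - 1)*727^( - 1)*1973^1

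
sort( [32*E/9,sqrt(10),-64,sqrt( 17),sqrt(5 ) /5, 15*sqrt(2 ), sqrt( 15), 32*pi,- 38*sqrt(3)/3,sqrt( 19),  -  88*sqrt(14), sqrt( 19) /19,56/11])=[ - 88*sqrt(14 ), - 64, - 38*sqrt( 3 )/3, sqrt( 19 )/19, sqrt( 5)/5, sqrt( 10 ),sqrt( 15) , sqrt( 17),sqrt( 19 ), 56/11,32*E/9, 15*sqrt( 2 ), 32*pi] 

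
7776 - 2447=5329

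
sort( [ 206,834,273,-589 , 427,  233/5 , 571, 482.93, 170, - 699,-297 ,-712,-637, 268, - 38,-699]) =[-712,-699,- 699,-637, - 589,  -  297,-38, 233/5, 170,206,268,273,427, 482.93,  571,  834] 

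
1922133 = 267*7199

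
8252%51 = 41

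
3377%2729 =648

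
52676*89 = 4688164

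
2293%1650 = 643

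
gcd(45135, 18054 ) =9027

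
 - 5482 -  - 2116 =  - 3366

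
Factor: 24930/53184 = 15/32= 2^(  -  5)*3^1*5^1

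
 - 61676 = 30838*( -2)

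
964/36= 26+7/9= 26.78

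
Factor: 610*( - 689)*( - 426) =179043540  =  2^2 * 3^1*5^1*13^1*53^1 * 61^1*71^1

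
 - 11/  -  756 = 11/756=0.01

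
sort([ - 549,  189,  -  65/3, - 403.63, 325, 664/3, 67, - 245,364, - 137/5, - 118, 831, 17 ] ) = [-549, - 403.63,-245, - 118, - 137/5, - 65/3, 17 , 67,189,664/3 , 325,364,  831 ]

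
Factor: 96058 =2^1 * 48029^1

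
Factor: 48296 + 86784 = 2^3 * 5^1*11^1*307^1 = 135080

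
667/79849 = 667/79849 = 0.01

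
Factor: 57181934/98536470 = 28590967/49268235  =  3^( - 1 )*5^( - 1)  *  19^ ( - 1)* 172871^ ( - 1)*28590967^1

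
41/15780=41/15780  =  0.00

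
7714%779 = 703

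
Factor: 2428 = 2^2 * 607^1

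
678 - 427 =251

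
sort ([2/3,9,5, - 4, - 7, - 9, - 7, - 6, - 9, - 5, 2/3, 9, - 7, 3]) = [ - 9,-9,- 7, - 7, - 7,-6, - 5, - 4,2/3,2/3,3,5, 9,9]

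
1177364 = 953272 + 224092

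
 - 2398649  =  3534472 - 5933121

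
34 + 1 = 35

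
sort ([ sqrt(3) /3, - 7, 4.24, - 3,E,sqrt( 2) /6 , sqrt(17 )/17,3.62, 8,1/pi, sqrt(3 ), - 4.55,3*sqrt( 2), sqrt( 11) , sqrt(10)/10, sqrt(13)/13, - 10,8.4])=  [- 10, - 7, -4.55, - 3, sqrt(2 ) /6, sqrt( 17)/17, sqrt(13)/13 , sqrt(10)/10 , 1/pi,sqrt(3)/3,sqrt( 3 ), E, sqrt( 11 ),  3.62,4.24,3*sqrt( 2 ) , 8,8.4 ] 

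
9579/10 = 9579/10 =957.90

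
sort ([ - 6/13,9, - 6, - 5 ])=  [ - 6, - 5,-6/13,  9]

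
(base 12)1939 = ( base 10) 3069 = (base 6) 22113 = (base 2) 101111111101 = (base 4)233331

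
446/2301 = 446/2301 = 0.19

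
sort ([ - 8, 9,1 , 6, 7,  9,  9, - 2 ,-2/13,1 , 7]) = [- 8 , - 2,  -  2/13, 1, 1,6,7,7,9, 9 , 9]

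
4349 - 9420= - 5071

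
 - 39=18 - 57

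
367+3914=4281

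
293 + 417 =710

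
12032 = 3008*4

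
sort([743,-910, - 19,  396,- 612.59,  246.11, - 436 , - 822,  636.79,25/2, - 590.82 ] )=[ - 910, - 822, - 612.59, - 590.82 , - 436, - 19,25/2, 246.11,396, 636.79 , 743] 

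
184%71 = 42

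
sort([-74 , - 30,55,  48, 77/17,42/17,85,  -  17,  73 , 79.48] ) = [-74,  -  30 , -17, 42/17,77/17,  48 , 55, 73, 79.48,85 ] 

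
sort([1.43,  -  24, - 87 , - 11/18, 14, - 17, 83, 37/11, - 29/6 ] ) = [ - 87, - 24, - 17, - 29/6, - 11/18, 1.43, 37/11,14, 83]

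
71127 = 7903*9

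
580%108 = 40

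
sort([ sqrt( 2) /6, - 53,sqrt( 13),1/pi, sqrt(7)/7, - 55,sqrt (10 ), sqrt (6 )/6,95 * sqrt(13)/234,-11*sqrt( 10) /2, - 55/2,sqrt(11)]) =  [  -  55,-53, - 55/2 , -11*sqrt (10 )/2,sqrt( 2)/6, 1/pi,sqrt (7) /7,sqrt(6)/6,95*sqrt( 13)/234, sqrt (10 ),sqrt (11),sqrt( 13 ) ] 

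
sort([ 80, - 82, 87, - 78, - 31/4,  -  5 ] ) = [ - 82, - 78, - 31/4, - 5,80,87 ]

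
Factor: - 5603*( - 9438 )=52881114 = 2^1*3^1 * 11^2*13^2*431^1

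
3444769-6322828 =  - 2878059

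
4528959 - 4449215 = 79744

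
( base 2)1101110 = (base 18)62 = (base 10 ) 110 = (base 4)1232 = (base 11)a0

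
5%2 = 1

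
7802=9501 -1699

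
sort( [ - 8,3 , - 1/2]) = [ - 8, - 1/2, 3]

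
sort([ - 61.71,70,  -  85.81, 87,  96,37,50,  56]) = [ - 85.81, - 61.71, 37 , 50,  56, 70 , 87, 96 ]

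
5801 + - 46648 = -40847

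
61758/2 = 30879 = 30879.00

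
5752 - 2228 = 3524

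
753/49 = 753/49 = 15.37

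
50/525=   2/21 = 0.10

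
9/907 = 9/907 = 0.01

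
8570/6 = 1428 + 1/3 = 1428.33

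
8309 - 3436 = 4873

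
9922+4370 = 14292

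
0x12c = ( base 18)gc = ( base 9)363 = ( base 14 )176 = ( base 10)300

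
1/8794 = 1/8794 = 0.00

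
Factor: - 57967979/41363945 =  - 5^( - 1 )*7^(-1 )*409^1*599^( - 1 )*1973^( - 1)*141731^1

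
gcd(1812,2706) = 6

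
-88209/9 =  - 9801 = - 9801.00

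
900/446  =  2 + 4/223 =2.02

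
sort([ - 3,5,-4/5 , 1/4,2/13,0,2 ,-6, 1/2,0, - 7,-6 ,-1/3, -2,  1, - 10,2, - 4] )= [ - 10, - 7,-6, - 6, - 4,-3 , - 2, - 4/5, - 1/3, 0, 0,  2/13,  1/4,1/2,1, 2 , 2,5 ]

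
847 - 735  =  112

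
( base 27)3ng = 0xB08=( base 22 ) 5I8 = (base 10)2824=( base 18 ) 8CG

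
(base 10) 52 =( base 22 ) 28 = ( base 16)34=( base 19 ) 2E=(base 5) 202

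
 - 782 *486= -380052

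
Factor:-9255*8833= - 3^1 * 5^1*11^2*73^1*617^1 =- 81749415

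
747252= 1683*444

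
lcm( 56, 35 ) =280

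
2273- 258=2015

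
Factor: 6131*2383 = 2383^1*6131^1 = 14610173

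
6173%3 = 2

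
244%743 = 244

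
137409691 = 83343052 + 54066639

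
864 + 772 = 1636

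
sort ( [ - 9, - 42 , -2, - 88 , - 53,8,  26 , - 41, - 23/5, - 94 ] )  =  [ - 94,-88, - 53, - 42, - 41, - 9,  -  23/5, - 2, 8,  26]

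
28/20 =7/5 = 1.40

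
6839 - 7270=  -  431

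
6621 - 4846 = 1775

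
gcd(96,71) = 1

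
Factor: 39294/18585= 74/35 = 2^1*5^( - 1)*7^( - 1)*37^1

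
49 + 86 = 135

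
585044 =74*7906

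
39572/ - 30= -1320 + 14/15 = -  1319.07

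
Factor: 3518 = 2^1*1759^1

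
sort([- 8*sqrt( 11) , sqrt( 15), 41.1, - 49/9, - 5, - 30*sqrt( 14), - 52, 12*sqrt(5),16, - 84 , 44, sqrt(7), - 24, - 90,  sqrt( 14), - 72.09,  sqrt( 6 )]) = [- 30*sqrt(14), - 90, -84,  -  72.09, -52, - 8*sqrt( 11 ), - 24  , - 49/9, - 5, sqrt (6), sqrt ( 7),sqrt( 14), sqrt( 15) , 16,12*sqrt ( 5), 41.1,  44 ] 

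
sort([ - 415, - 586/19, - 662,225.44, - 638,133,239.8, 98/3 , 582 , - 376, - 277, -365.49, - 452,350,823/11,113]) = [-662, - 638, -452, - 415, - 376, - 365.49, - 277, - 586/19,98/3,823/11, 113, 133,225.44, 239.8,350,582]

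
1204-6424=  - 5220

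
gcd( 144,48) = 48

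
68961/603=114  +  73/201  =  114.36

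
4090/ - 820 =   -  5 + 1/82 = -4.99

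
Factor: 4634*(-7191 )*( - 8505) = 2^1 * 3^7*5^1*7^2*17^1*47^1*331^1 =283412914470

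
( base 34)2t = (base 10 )97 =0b1100001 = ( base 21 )4D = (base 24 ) 41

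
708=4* 177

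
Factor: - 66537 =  - 3^2 * 7393^1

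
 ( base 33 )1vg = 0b100001010000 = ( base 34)1SK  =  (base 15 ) 96d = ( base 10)2128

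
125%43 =39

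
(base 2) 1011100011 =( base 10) 739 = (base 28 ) qb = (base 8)1343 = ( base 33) MD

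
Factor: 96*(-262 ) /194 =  - 2^5*3^1 * 97^( - 1 )*131^1 = - 12576/97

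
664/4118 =332/2059 = 0.16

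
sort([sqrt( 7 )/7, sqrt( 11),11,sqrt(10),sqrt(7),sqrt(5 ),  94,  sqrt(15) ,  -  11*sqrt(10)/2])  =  [ - 11*sqrt(10)/2,sqrt(7)/7,  sqrt(5),sqrt( 7),sqrt(10), sqrt(11 ),sqrt(15), 11,94]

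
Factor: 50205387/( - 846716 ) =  - 2^ (-2 )*3^1*13^( - 1 )*19^ ( - 1)*857^( - 1 )*16735129^1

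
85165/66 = 85165/66 = 1290.38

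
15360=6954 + 8406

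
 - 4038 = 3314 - 7352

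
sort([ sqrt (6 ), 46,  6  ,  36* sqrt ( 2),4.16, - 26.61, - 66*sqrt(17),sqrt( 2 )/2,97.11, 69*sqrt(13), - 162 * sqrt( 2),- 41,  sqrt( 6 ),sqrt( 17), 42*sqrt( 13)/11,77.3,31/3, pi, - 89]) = [ - 66*sqrt( 17 ), - 162 * sqrt(2 ), - 89, - 41, - 26.61,sqrt( 2 ) /2,  sqrt( 6 ), sqrt( 6), pi,sqrt( 17 ),4.16,6,31/3,42*sqrt( 13 ) /11,  46,36*sqrt( 2 ),  77.3, 97.11,  69*sqrt ( 13 )]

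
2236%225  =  211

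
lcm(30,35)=210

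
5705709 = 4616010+1089699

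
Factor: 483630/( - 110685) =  - 2^1*7^3*157^( - 1 )=- 686/157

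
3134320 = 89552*35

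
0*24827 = 0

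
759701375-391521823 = 368179552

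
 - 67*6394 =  - 428398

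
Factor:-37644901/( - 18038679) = 3^( - 1 )*7^1*5377843^1 * 6012893^(-1)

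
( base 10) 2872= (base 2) 101100111000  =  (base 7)11242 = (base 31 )2UK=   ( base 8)5470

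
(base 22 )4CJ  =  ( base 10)2219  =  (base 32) 25b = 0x8AB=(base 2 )100010101011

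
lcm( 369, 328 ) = 2952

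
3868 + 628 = 4496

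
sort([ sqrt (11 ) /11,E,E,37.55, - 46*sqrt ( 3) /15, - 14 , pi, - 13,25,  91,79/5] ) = [ -14, - 13, - 46*sqrt(3 ) /15,sqrt(11)/11,E,  E , pi, 79/5,25, 37.55,91 ] 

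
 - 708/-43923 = 236/14641= 0.02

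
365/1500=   73/300 = 0.24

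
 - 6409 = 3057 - 9466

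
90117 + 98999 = 189116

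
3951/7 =3951/7 = 564.43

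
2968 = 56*53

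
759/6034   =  759/6034 = 0.13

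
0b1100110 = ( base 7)204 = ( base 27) 3l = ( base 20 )52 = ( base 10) 102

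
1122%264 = 66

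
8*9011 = 72088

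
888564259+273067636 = 1161631895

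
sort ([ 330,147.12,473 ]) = [ 147.12,330,473] 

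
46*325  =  14950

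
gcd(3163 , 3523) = 1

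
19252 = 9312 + 9940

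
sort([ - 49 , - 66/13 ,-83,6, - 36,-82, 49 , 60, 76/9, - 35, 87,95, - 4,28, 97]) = [ - 83, - 82, - 49, -36,-35, -66/13 , - 4,6,76/9 , 28, 49, 60 , 87, 95, 97]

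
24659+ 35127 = 59786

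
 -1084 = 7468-8552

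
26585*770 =20470450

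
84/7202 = 42/3601 = 0.01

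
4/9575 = 4/9575=0.00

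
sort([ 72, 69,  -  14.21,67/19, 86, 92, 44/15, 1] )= [ - 14.21, 1, 44/15,67/19,  69,72,86,92 ] 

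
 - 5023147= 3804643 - 8827790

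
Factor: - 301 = -7^1*43^1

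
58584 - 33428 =25156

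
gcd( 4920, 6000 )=120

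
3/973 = 3/973  =  0.00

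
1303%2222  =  1303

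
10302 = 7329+2973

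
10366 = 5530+4836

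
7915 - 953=6962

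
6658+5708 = 12366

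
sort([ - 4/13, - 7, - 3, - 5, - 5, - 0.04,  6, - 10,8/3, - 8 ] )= [- 10, - 8, - 7, - 5,-5, - 3, - 4/13, - 0.04,8/3 , 6] 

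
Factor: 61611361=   7^1*8801623^1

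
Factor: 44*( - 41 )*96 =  - 173184 = - 2^7 * 3^1*11^1 * 41^1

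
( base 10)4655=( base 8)11057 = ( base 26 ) 6n1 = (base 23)8I9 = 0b1001000101111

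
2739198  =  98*27951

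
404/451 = 404/451  =  0.90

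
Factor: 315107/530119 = 13^1 *19^( - 1 )*24239^1*27901^( - 1 )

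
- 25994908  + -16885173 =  - 42880081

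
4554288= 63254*72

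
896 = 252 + 644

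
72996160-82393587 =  - 9397427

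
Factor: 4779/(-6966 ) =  - 59/86 = - 2^(  -  1 )*43^(  -  1)*59^1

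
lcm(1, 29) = 29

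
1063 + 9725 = 10788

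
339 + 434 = 773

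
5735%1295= 555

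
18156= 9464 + 8692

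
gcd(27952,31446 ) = 3494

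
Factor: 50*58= 2^2*5^2*29^1 =2900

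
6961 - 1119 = 5842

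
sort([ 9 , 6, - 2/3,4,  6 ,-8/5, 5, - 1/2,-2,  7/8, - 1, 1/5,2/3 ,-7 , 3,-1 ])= [-7, - 2,-8/5,  -  1,- 1,-2/3,-1/2,1/5, 2/3, 7/8, 3 , 4, 5 , 6, 6,9 ]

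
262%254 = 8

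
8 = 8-0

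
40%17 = 6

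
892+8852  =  9744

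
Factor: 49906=2^1  *24953^1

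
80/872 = 10/109 = 0.09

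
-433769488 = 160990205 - 594759693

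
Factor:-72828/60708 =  - 3^1*7^1 * 17^2 * 5059^ ( - 1 ) = - 6069/5059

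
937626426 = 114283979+823342447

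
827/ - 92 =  - 9 + 1/92  =  - 8.99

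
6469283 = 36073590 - 29604307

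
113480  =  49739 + 63741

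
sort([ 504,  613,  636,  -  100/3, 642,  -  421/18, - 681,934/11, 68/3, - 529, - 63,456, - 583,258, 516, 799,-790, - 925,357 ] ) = [-925,  -  790, - 681,  -  583, - 529, - 63, - 100/3,  -  421/18, 68/3,934/11, 258,357, 456,504,516,613,636, 642, 799 ]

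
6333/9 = 2111/3=703.67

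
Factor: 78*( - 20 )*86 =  - 2^4*3^1*5^1*13^1 * 43^1 = - 134160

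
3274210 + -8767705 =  - 5493495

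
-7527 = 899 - 8426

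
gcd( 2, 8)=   2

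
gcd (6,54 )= 6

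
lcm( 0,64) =0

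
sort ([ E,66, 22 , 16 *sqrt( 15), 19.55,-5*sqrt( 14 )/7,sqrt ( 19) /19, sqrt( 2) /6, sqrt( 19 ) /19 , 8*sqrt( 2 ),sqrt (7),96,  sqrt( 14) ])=[  -  5*sqrt ( 14 )/7,sqrt(19)/19 , sqrt ( 19 )/19 , sqrt( 2)/6,sqrt( 7),E,sqrt( 14 ),8*sqrt (2 ), 19.55 , 22, 16*sqrt( 15), 66,96 ]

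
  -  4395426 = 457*( - 9618 )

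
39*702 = 27378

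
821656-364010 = 457646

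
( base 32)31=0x61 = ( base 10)97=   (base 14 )6d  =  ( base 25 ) 3m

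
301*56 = 16856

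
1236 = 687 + 549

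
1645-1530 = 115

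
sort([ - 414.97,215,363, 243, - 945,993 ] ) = [  -  945,-414.97, 215, 243, 363, 993] 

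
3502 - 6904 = - 3402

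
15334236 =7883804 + 7450432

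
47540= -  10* ( -4754)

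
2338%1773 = 565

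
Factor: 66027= 3^1*13^1*1693^1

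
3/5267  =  3/5267  =  0.00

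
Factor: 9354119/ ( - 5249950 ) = - 2^ ( - 1 )*5^( - 2 )*1097^1*8527^1 * 104999^( - 1)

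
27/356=27/356 = 0.08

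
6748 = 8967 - 2219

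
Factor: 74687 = 74687^1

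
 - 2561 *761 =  - 1948921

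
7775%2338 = 761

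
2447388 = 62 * 39474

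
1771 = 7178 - 5407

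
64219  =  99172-34953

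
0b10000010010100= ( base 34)77a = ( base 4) 2002110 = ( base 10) 8340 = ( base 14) 307a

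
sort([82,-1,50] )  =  [-1,50,82] 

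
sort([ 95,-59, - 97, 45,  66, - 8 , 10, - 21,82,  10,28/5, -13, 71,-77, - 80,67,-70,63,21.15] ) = [-97,-80 , - 77,  -  70 ,-59, - 21 , - 13, - 8, 28/5,10, 10,21.15, 45, 63,66,67, 71,82, 95] 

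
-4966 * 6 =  - 29796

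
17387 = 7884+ 9503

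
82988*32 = 2655616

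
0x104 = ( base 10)260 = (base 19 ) dd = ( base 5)2020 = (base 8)404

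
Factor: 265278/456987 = 2^1*13^1*19^1 * 23^( - 1)*37^( - 1 ) = 494/851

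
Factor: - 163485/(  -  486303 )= 315/937 =3^2*5^1*  7^1*937^( - 1)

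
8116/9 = 901+7/9 = 901.78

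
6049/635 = 6049/635 = 9.53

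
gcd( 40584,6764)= 6764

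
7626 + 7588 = 15214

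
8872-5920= 2952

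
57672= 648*89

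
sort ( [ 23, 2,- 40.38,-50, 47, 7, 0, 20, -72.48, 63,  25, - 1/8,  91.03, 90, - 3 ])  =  [ - 72.48, - 50,  -  40.38,  -  3 , - 1/8, 0 , 2,7,20, 23, 25,  47, 63, 90, 91.03]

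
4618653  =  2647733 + 1970920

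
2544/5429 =2544/5429 = 0.47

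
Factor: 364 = 2^2*7^1*13^1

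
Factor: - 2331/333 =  -7^1 = - 7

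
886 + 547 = 1433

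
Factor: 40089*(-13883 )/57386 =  - 79507941/8198=-  2^(-1)*3^1*  23^1*83^1*4099^( - 1 )*13883^1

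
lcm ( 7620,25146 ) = 251460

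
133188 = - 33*( -4036)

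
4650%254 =78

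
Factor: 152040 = 2^3*3^1* 5^1 *7^1*181^1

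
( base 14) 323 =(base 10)619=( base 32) jb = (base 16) 26B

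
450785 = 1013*445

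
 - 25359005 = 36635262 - 61994267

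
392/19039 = 392/19039  =  0.02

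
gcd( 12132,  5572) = 4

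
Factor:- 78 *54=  - 4212 = - 2^2*3^4*13^1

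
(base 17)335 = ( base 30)10N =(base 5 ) 12143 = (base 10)923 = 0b1110011011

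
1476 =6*246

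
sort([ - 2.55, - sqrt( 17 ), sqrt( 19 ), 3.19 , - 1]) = [ - sqrt(17 ), - 2.55, - 1, 3.19,sqrt(19)]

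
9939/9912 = 3313/3304  =  1.00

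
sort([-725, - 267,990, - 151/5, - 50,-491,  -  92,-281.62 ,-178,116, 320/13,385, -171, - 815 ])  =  [ - 815, - 725, - 491, - 281.62,-267, - 178,-171, - 92, - 50,  -  151/5,320/13, 116, 385, 990]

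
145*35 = 5075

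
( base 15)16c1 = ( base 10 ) 4906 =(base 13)2305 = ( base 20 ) C56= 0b1001100101010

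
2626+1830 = 4456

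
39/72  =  13/24 = 0.54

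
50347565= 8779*5735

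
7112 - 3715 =3397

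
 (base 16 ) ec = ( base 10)236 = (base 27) 8k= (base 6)1032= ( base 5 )1421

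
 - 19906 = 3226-23132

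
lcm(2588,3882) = 7764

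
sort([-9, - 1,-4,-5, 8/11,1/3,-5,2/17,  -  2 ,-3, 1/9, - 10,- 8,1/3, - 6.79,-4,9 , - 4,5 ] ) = [  -  10, - 9,- 8, - 6.79, - 5, - 5, - 4, - 4, - 4, - 3, -2,-1,1/9, 2/17, 1/3,1/3 , 8/11,  5,9]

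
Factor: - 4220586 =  - 2^1*3^4*26053^1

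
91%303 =91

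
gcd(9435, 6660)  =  555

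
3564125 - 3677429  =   - 113304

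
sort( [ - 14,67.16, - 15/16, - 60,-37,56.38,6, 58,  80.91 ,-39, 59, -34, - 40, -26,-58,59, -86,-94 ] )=[ - 94, - 86, - 60, - 58,-40, - 39,-37,-34,-26, - 14,  -  15/16,6,56.38,58, 59,  59,67.16 , 80.91]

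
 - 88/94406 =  - 1+47159/47203 = -0.00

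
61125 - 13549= 47576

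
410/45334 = 205/22667  =  0.01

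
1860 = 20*93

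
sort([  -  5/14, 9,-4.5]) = [-4.5, - 5/14,9]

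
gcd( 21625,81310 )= 865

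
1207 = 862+345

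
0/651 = 0=0.00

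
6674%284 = 142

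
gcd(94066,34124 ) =2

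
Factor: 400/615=2^4*3^(-1 )*5^1*41^( - 1) = 80/123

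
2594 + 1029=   3623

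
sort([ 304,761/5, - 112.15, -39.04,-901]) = [  -  901, - 112.15, - 39.04,761/5, 304]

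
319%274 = 45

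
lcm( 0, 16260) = 0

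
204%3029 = 204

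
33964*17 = 577388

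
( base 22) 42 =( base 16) 5A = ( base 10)90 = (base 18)50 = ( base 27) 39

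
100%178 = 100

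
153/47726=153/47726=0.00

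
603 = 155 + 448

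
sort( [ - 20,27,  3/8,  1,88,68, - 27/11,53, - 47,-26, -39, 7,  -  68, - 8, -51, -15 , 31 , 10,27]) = [ - 68, - 51, - 47,-39,-26, - 20, - 15,-8, - 27/11,  3/8,1, 7, 10, 27, 27,31, 53,68,88 ] 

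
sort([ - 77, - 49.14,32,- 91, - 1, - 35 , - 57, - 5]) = [ - 91, - 77, - 57, - 49.14,  -  35, - 5, - 1,  32]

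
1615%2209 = 1615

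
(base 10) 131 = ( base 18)75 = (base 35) 3Q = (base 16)83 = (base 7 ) 245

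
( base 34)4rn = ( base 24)9fl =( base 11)41AA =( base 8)12675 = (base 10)5565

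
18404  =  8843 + 9561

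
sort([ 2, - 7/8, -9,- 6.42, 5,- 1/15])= [ - 9, - 6.42 ,  -  7/8,-1/15 , 2, 5 ] 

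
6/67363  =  6/67363  =  0.00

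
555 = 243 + 312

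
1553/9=172 + 5/9 = 172.56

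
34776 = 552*63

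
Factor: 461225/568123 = 5^2*17^( - 1 ) * 19^1*23^( - 1)*971^1*1453^( - 1 )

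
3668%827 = 360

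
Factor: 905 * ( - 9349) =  - 5^1 * 181^1*9349^1 = - 8460845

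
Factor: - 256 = -2^8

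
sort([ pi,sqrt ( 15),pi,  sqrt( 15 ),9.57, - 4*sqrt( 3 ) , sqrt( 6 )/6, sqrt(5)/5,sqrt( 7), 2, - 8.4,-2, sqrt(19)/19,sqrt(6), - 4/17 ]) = [ - 8.4, - 4 * sqrt( 3 ), - 2, - 4/17, sqrt( 19 )/19,sqrt( 6)/6,  sqrt( 5)/5,2, sqrt( 6),sqrt( 7 ) , pi,pi,sqrt( 15 ), sqrt(15),9.57]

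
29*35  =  1015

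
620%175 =95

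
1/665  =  1/665 = 0.00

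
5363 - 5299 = 64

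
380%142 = 96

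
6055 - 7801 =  - 1746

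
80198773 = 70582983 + 9615790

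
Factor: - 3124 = -2^2 * 11^1*71^1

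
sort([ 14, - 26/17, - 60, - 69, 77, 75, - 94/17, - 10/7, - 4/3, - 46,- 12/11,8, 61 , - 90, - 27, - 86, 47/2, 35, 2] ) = [ - 90, - 86, - 69,-60, - 46, - 27, - 94/17,  -  26/17 , - 10/7, - 4/3,-12/11  ,  2, 8, 14, 47/2, 35,61,75, 77] 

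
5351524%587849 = 60883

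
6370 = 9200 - 2830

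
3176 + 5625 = 8801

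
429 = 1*429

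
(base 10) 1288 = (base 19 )3AF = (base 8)2410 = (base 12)8B4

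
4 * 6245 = 24980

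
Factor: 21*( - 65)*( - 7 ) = 9555 = 3^1*5^1*7^2*13^1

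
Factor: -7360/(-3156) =2^4*3^( - 1)*5^1 * 23^1*263^( - 1) = 1840/789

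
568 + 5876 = 6444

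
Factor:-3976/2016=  - 2^( - 2 )*3^(- 2)*71^1  =  - 71/36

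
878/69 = 12 + 50/69 = 12.72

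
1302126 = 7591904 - 6289778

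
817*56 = 45752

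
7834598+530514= 8365112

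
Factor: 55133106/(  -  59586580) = - 2^( - 1)*3^1 * 5^(-1)*7^1 *1093^1*1201^1*2979329^( - 1 )   =  -27566553/29793290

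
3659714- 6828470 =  - 3168756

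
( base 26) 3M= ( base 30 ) 3a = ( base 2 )1100100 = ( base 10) 100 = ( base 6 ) 244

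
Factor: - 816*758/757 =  - 2^5*3^1*17^1*379^1*757^ (-1) = - 618528/757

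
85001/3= 85001/3 = 28333.67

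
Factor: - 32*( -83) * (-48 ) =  - 2^9*3^1*83^1 = - 127488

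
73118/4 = 18279+1/2 = 18279.50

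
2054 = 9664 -7610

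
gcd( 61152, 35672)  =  5096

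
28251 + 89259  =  117510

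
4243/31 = 4243/31 = 136.87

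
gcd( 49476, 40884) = 12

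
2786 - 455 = 2331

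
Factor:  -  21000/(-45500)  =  2^1*3^1*13^( - 1) =6/13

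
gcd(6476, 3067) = 1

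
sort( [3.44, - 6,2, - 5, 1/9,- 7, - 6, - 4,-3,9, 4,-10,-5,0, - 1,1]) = [-10, - 7, - 6,  -  6,-5, - 5, - 4, - 3, - 1, 0, 1/9,1,2, 3.44 , 4, 9 ]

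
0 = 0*2181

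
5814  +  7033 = 12847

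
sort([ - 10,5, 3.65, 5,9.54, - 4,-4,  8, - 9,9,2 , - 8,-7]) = [ - 10,-9, - 8  ,-7, - 4,-4,2,3.65,5,5,8,9, 9.54]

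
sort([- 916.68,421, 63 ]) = [ - 916.68, 63,421] 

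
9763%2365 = 303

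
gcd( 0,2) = 2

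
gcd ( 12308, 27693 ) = 3077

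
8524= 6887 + 1637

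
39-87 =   -  48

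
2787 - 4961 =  - 2174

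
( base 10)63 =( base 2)111111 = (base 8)77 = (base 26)2b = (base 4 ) 333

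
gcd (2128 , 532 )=532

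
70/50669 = 70/50669 = 0.00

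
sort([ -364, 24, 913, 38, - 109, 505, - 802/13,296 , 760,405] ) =[ - 364, - 109, - 802/13, 24, 38, 296,405,505, 760,913 ]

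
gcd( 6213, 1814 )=1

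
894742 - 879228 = 15514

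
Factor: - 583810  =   - 2^1*5^1*79^1*739^1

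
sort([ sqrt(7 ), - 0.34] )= [ - 0.34, sqrt(7 ) ] 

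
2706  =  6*451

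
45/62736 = 15/20912 = 0.00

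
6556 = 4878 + 1678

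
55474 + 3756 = 59230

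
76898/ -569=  - 76898/569 = -135.15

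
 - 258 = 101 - 359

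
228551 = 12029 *19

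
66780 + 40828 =107608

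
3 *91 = 273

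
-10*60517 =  - 605170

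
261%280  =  261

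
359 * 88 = 31592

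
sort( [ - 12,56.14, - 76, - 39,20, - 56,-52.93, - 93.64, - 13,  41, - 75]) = [ - 93.64,-76, - 75, - 56, - 52.93, - 39, - 13, - 12, 20, 41,56.14]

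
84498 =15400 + 69098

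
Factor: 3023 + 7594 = 3^1*3539^1 = 10617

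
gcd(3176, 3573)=397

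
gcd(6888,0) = 6888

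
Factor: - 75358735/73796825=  - 5^( - 1 ) * 1973^1 * 7639^1*2951873^( - 1 ) = -15071747/14759365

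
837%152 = 77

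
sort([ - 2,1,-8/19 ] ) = [  -  2, - 8/19,  1] 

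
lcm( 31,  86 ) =2666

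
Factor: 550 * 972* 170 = 90882000= 2^4*3^5*5^3*11^1*17^1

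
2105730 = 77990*27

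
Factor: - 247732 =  - 2^2*61933^1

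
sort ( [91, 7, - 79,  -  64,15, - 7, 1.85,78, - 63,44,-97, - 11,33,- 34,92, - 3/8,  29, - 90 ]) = [ - 97, - 90 ,-79, - 64, - 63, - 34, - 11, - 7, - 3/8, 1.85,7,  15 , 29 , 33,44 , 78,91,92 ] 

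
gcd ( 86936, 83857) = 1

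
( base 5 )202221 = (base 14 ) 2569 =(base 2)1100110100001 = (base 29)7n7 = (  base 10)6561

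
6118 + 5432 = 11550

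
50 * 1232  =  61600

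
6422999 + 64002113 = 70425112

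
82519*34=2805646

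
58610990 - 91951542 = - 33340552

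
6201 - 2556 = 3645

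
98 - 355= - 257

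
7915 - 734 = 7181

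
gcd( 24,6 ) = 6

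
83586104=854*97876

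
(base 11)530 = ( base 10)638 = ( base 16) 27E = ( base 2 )1001111110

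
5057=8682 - 3625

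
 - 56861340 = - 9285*6124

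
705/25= 28 + 1/5=28.20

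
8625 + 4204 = 12829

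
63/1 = 63 = 63.00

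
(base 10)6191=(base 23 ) BG4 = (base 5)144231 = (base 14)2383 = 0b1100000101111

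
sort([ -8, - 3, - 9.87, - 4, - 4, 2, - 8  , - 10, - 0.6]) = [- 10,  -  9.87, - 8, - 8, - 4, - 4, - 3, - 0.6 , 2]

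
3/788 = 3/788 = 0.00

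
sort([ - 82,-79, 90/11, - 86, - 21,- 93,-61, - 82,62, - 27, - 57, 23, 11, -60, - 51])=[ - 93,  -  86  , - 82, - 82,  -  79,  -  61,- 60,-57, - 51, - 27  , - 21,90/11, 11,23, 62 ] 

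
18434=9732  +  8702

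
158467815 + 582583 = 159050398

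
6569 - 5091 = 1478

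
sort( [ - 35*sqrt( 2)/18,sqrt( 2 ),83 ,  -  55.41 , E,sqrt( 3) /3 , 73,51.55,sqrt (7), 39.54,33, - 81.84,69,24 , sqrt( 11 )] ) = [ - 81.84, - 55.41, - 35*sqrt(2)/18 , sqrt( 3)/3,sqrt( 2), sqrt(7 ),  E,sqrt( 11 ),24, 33,39.54,51.55,69,73,83] 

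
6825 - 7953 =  -1128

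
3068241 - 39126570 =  - 36058329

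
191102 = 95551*2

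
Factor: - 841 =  - 29^2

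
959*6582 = 6312138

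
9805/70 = 1961/14 = 140.07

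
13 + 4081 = 4094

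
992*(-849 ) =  - 842208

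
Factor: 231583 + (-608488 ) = -376905 = - 3^1*5^1*25127^1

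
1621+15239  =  16860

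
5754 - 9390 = - 3636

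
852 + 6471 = 7323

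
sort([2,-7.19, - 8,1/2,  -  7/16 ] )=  [ - 8, - 7.19,  -  7/16,1/2, 2]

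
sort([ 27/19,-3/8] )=[- 3/8,  27/19] 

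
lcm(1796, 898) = 1796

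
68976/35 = 1970 + 26/35 = 1970.74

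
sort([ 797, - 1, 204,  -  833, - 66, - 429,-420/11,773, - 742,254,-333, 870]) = [-833,  -  742, - 429,-333, - 66,-420/11, - 1,204,254,773,797,870]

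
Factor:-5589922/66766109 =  - 2^1*13^1*89^( - 2 )*163^1*1319^1*8429^( - 1 ) 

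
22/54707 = 22/54707  =  0.00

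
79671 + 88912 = 168583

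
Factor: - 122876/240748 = - 13^1*17^1*433^( - 1 ) = - 221/433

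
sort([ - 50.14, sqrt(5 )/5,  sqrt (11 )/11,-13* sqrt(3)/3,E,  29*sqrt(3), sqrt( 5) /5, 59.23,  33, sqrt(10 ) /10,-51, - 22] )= [ - 51, - 50.14, - 22, - 13*sqrt ( 3)/3,  sqrt(11) /11,  sqrt( 10)/10,sqrt(5 ) /5,  sqrt( 5 )/5, E, 33 , 29*sqrt(3), 59.23] 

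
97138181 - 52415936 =44722245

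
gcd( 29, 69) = 1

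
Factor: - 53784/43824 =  - 27/22 = - 2^( - 1)*3^3*11^(-1 ) 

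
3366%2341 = 1025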